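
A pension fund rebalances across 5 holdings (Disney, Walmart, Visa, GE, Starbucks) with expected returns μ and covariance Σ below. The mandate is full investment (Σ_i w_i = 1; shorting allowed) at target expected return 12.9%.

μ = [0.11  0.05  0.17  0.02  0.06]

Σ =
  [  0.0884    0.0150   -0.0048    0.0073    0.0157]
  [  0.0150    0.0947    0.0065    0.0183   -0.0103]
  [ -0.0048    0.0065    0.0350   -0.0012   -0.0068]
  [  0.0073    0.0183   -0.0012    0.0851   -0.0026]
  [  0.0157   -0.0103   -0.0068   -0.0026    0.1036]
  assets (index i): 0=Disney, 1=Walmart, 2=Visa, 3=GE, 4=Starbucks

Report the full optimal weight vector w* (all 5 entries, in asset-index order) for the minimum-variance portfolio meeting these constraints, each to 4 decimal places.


0.1618  0.0397  0.5880  0.0842  0.1262

u=Σ⁻¹μ = [1.3838  -0.0114  5.1952  0.2139  0.7147]
v=Σ⁻¹𝟙 = [9.1091  6.1785  31.2059  10.4230  11.1962]
a=μᵀu=1.081991  b=𝟙ᵀu=7.496150  c=𝟙ᵀv=68.112609  D=ac−b²=17.504990
λ₁=(c·0.129−b)/D = (68.112609·0.129−7.496150)/17.504990 = 0.073715
λ₂=(a−b·0.129)/D = (1.081991−7.496150·0.129)/17.504990 = 0.006569
w* = 0.073715·u + 0.006569·v:
  w_0 = 0.073715·1.3838 + 0.006569·9.1091 = 0.1618  (Disney)
  w_1 = 0.073715·-0.0114 + 0.006569·6.1785 = 0.0397  (Walmart)
  w_2 = 0.073715·5.1952 + 0.006569·31.2059 = 0.5880  (Visa)
  w_3 = 0.073715·0.2139 + 0.006569·10.4230 = 0.0842  (GE)
  w_4 = 0.073715·0.7147 + 0.006569·11.1962 = 0.1262  (Starbucks)
Σw_i=1.0000  μᵀw=0.1290
σ²=wᵀΣw=λ₁·μ_p+λ₂ = 0.073715·0.129 + 0.006569 = 0.016078 ≈ 0.0161


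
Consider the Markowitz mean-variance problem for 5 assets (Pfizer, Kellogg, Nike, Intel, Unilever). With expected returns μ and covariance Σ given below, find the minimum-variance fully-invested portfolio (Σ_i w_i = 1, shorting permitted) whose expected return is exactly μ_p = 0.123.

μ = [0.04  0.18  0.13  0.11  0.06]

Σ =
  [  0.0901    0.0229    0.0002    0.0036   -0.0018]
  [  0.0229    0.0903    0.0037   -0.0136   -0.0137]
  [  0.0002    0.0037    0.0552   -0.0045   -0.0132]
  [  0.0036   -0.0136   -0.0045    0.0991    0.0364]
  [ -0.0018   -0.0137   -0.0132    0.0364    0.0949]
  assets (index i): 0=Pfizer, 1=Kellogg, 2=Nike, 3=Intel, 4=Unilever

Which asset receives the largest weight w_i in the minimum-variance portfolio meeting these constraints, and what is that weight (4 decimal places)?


Nike (0.3613)

p=Σ⁻¹μ = [-0.1647  2.2439  2.5039  1.2334  0.8283]
q=Σ⁻¹𝟙 = [8.1438  11.1804  20.8953  7.7878  12.2252]
a=μᵀp=0.908194  b=𝟙ᵀp=6.644789  c=𝟙ᵀq=60.232564  D=ac−b²=10.549627
λ₁=(c·0.123−b)/D = (60.232564·0.123−6.644789)/10.549627 = 0.072402
λ₂=(a−b·0.123)/D = (0.908194−6.644789·0.123)/10.549627 = 0.008615
w* = 0.072402·p + 0.008615·q:
  w_0 = 0.072402·-0.1647 + 0.008615·8.1438 = 0.0582  (Pfizer)
  w_1 = 0.072402·2.2439 + 0.008615·11.1804 = 0.2588  (Kellogg)
  w_2 = 0.072402·2.5039 + 0.008615·20.8953 = 0.3613  (Nike)
  w_3 = 0.072402·1.2334 + 0.008615·7.7878 = 0.1564  (Intel)
  w_4 = 0.072402·0.8283 + 0.008615·12.2252 = 0.1653  (Unilever)
Σw_i=1.0000  μᵀw=0.1230
σ²=wᵀΣw=λ₁·μ_p+λ₂ = 0.072402·0.123 + 0.008615 = 0.017520 ≈ 0.0175


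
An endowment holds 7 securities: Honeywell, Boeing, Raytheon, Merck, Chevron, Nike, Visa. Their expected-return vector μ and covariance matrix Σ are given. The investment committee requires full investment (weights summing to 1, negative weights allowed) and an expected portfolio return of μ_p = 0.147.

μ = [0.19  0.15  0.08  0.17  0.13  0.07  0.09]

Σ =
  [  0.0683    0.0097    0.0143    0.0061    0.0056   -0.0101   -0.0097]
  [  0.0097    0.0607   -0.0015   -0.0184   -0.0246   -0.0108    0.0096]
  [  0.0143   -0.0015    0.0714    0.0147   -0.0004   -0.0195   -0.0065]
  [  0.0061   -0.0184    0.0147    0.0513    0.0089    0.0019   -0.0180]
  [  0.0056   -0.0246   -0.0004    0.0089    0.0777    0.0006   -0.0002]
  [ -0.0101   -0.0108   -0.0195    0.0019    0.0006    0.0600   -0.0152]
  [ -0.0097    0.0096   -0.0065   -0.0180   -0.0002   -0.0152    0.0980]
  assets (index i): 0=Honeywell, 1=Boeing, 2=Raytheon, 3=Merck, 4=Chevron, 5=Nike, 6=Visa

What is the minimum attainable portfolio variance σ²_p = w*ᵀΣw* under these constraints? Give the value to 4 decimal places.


0.0085

p=Σ⁻¹μ = [2.0218  4.8269  0.8620  4.7292  2.5004  2.9985  2.0416]
q=Σ⁻¹𝟙 = [9.5626  34.9253  18.3917  27.6889  19.9458  34.3807  19.4081]
a=μᵀp=2.699804  b=𝟙ᵀp=19.980487  c=𝟙ᵀq=164.303243  D=ac−b²=44.366618
λ₁=(c·0.147−b)/D = (164.303243·0.147−19.980487)/44.366618 = 0.094037
λ₂=(a−b·0.147)/D = (2.699804−19.980487·0.147)/44.366618 = -0.005349
w* = 0.094037·p + -0.005349·q:
  w_0 = 0.094037·2.0218 + -0.005349·9.5626 = 0.1390  (Honeywell)
  w_1 = 0.094037·4.8269 + -0.005349·34.9253 = 0.2671  (Boeing)
  w_2 = 0.094037·0.8620 + -0.005349·18.3917 = -0.0173  (Raytheon)
  w_3 = 0.094037·4.7292 + -0.005349·27.6889 = 0.2966  (Merck)
  w_4 = 0.094037·2.5004 + -0.005349·19.9458 = 0.1284  (Chevron)
  w_5 = 0.094037·2.9985 + -0.005349·34.3807 = 0.0981  (Nike)
  w_6 = 0.094037·2.0416 + -0.005349·19.4081 = 0.0882  (Visa)
Σw_i=1.0000  μᵀw=0.1470
σ²=wᵀΣw=λ₁·μ_p+λ₂ = 0.094037·0.147 + -0.005349 = 0.008474 ≈ 0.0085


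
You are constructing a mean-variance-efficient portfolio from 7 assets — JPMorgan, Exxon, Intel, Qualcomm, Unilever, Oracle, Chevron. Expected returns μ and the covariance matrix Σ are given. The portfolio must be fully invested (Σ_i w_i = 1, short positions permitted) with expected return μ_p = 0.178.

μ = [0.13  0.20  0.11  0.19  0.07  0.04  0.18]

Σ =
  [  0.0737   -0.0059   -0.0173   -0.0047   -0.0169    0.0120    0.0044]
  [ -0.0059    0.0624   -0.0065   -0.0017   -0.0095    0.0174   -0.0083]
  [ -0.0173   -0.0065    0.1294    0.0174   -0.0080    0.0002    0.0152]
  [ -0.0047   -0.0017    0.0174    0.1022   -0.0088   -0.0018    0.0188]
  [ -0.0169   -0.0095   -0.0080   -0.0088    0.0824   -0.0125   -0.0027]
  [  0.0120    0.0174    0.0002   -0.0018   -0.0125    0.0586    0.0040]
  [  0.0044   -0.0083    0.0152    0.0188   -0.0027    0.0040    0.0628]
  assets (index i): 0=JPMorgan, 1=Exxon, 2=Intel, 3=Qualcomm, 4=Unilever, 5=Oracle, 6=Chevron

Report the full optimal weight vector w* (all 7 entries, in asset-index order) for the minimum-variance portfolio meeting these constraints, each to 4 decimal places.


0.2176  0.3781  0.0692  0.1209  0.1317  -0.1388  0.2215

u=Σ⁻¹μ = [2.9928  4.6082  1.0934  1.5659  2.2095  -0.9664  2.6887]
v=Σ⁻¹𝟙 = [21.1003  21.5113  10.3408  9.2497  22.9565  10.6611  12.3243]
a=μᵀu=2.328462  b=𝟙ᵀu=14.192015  c=𝟙ᵀv=108.144069  D=ac−b²=50.396103
λ₁=(c·0.178−b)/D = (108.144069·0.178−14.192015)/50.396103 = 0.100358
λ₂=(a−b·0.178)/D = (2.328462−14.192015·0.178)/50.396103 = -0.003923
w* = 0.100358·u + -0.003923·v:
  w_0 = 0.100358·2.9928 + -0.003923·21.1003 = 0.2176  (JPMorgan)
  w_1 = 0.100358·4.6082 + -0.003923·21.5113 = 0.3781  (Exxon)
  w_2 = 0.100358·1.0934 + -0.003923·10.3408 = 0.0692  (Intel)
  w_3 = 0.100358·1.5659 + -0.003923·9.2497 = 0.1209  (Qualcomm)
  w_4 = 0.100358·2.2095 + -0.003923·22.9565 = 0.1317  (Unilever)
  w_5 = 0.100358·-0.9664 + -0.003923·10.6611 = -0.1388  (Oracle)
  w_6 = 0.100358·2.6887 + -0.003923·12.3243 = 0.2215  (Chevron)
Σw_i=1.0000  μᵀw=0.1780
σ²=wᵀΣw=λ₁·μ_p+λ₂ = 0.100358·0.178 + -0.003923 = 0.013940 ≈ 0.0139


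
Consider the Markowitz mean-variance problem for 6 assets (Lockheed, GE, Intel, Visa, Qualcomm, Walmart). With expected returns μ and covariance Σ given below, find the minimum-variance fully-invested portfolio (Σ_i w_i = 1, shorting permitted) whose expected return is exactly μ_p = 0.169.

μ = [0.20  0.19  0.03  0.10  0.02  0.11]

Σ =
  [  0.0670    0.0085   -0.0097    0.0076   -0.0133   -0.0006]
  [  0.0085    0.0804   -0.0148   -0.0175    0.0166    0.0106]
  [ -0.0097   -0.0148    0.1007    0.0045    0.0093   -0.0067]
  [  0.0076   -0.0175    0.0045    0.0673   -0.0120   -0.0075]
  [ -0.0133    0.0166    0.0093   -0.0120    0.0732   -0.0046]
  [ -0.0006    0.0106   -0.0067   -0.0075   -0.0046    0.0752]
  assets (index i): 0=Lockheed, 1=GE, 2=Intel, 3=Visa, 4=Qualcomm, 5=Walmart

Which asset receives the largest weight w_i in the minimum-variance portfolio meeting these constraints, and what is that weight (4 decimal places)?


g=Σ⁻¹μ = [2.7029  2.3680  0.8646  1.9969  0.5365  1.4596]
h=Σ⁻¹𝟙 = [16.3528  11.6952  11.8377  20.0160  16.7539  15.8556]
a=μᵀg=1.387419  b=𝟙ᵀg=9.928581  c=𝟙ᵀh=92.511351  D=ac−b²=29.775250
λ₁=(c·0.169−b)/D = (92.511351·0.169−9.928581)/29.775250 = 0.191630
λ₂=(a−b·0.169)/D = (1.387419−9.928581·0.169)/29.775250 = -0.009757
w* = 0.191630·g + -0.009757·h:
  w_0 = 0.191630·2.7029 + -0.009757·16.3528 = 0.3584  (Lockheed)
  w_1 = 0.191630·2.3680 + -0.009757·11.6952 = 0.3397  (GE)
  w_2 = 0.191630·0.8646 + -0.009757·11.8377 = 0.0502  (Intel)
  w_3 = 0.191630·1.9969 + -0.009757·20.0160 = 0.1874  (Visa)
  w_4 = 0.191630·0.5365 + -0.009757·16.7539 = -0.0606  (Qualcomm)
  w_5 = 0.191630·1.4596 + -0.009757·15.8556 = 0.1250  (Walmart)
Σw_i=1.0000  μᵀw=0.1690
σ²=wᵀΣw=λ₁·μ_p+λ₂ = 0.191630·0.169 + -0.009757 = 0.022629 ≈ 0.0226

Lockheed (0.3584)


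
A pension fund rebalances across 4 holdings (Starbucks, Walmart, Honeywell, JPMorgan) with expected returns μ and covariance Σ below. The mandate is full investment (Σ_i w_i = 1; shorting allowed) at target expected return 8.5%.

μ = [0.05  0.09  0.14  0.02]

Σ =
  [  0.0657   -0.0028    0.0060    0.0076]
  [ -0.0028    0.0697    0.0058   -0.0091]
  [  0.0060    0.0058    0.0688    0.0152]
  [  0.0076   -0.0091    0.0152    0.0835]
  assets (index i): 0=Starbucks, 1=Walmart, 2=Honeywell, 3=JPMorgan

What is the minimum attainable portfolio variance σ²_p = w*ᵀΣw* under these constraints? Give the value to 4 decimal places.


0.0212

x=Σ⁻¹μ = [0.6420  1.1550  1.8897  -0.0370]
y=Σ⁻¹𝟙 = [13.7651  15.4854  9.6762  10.6494]
a=μᵀx=0.399863  b=𝟙ᵀx=3.649595  c=𝟙ᵀy=49.576051  D=ac−b²=6.504102
λ₁=(c·0.085−b)/D = (49.576051·0.085−3.649595)/6.504102 = 0.086771
λ₂=(a−b·0.085)/D = (0.399863−3.649595·0.085)/6.504102 = 0.013783
w* = 0.086771·x + 0.013783·y:
  w_0 = 0.086771·0.6420 + 0.013783·13.7651 = 0.2454  (Starbucks)
  w_1 = 0.086771·1.1550 + 0.013783·15.4854 = 0.3137  (Walmart)
  w_2 = 0.086771·1.8897 + 0.013783·9.6762 = 0.2973  (Honeywell)
  w_3 = 0.086771·-0.0370 + 0.013783·10.6494 = 0.1436  (JPMorgan)
Σw_i=1.0000  μᵀw=0.0850
σ²=wᵀΣw=λ₁·μ_p+λ₂ = 0.086771·0.085 + 0.013783 = 0.021159 ≈ 0.0212


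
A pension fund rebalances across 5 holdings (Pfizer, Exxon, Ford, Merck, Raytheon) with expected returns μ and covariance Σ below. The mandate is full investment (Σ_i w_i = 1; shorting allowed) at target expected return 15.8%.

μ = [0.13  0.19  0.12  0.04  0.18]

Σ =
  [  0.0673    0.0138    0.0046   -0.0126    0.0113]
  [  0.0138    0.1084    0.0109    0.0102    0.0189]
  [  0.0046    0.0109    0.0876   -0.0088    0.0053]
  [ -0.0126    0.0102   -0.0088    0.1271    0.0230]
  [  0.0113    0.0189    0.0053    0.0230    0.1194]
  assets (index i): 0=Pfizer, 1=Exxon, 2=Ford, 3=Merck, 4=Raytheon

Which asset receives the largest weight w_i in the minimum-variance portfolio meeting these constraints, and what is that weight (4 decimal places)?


x=Σ⁻¹μ = [1.4657  1.2455  1.0970  0.2412  1.0765]
y=Σ⁻¹𝟙 = [14.1179  4.8003  10.7218  8.8840  4.0920]
a=μᵀx=0.762244  b=𝟙ᵀx=5.125912  c=𝟙ᵀy=42.615959  D=ac−b²=6.208777
λ₁=(c·0.158−b)/D = (42.615959·0.158−5.125912)/6.208777 = 0.258893
λ₂=(a−b·0.158)/D = (0.762244−5.125912·0.158)/6.208777 = -0.007675
w* = 0.258893·x + -0.007675·y:
  w_0 = 0.258893·1.4657 + -0.007675·14.1179 = 0.2711  (Pfizer)
  w_1 = 0.258893·1.2455 + -0.007675·4.8003 = 0.2856  (Exxon)
  w_2 = 0.258893·1.0970 + -0.007675·10.7218 = 0.2017  (Ford)
  w_3 = 0.258893·0.2412 + -0.007675·8.8840 = -0.0057  (Merck)
  w_4 = 0.258893·1.0765 + -0.007675·4.0920 = 0.2473  (Raytheon)
Σw_i=1.0000  μᵀw=0.1580
σ²=wᵀΣw=λ₁·μ_p+λ₂ = 0.258893·0.158 + -0.007675 = 0.033230 ≈ 0.0332

Exxon (0.2856)


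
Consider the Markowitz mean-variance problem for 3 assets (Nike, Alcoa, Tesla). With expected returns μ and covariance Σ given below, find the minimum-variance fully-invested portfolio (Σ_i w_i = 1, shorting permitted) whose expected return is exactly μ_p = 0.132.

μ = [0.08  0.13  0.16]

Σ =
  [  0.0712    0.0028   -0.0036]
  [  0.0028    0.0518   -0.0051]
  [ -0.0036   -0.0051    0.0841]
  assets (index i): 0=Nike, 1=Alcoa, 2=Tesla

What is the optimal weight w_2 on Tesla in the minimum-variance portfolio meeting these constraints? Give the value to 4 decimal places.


0.3661

x=Σ⁻¹μ = [1.1259  2.6567  2.1118]
y=Σ⁻¹𝟙 = [13.9548  19.8990  13.6947]
a=μᵀx=0.773332  b=𝟙ᵀx=5.894407  c=𝟙ᵀy=47.548525  D=ac−b²=2.026770
λ₁=(c·0.132−b)/D = (47.548525·0.132−5.894407)/2.026770 = 0.188476
λ₂=(a−b·0.132)/D = (0.773332−5.894407·0.132)/2.026770 = -0.002334
w* = 0.188476·x + -0.002334·y:
  w_0 = 0.188476·1.1259 + -0.002334·13.9548 = 0.1796  (Nike)
  w_1 = 0.188476·2.6567 + -0.002334·19.8990 = 0.4543  (Alcoa)
  w_2 = 0.188476·2.1118 + -0.002334·13.6947 = 0.3661  (Tesla)
Σw_i=1.0000  μᵀw=0.1320
σ²=wᵀΣw=λ₁·μ_p+λ₂ = 0.188476·0.132 + -0.002334 = 0.022545 ≈ 0.0225


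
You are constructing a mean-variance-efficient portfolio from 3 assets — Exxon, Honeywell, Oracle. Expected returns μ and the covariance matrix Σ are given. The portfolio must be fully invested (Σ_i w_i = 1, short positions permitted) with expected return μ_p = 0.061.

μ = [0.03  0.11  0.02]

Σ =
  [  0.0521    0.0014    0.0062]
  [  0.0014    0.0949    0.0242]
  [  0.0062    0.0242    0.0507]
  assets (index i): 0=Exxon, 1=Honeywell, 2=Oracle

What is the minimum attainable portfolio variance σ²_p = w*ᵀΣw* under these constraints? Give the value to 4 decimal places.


0.0313

p=Σ⁻¹μ = [0.5736  1.2160  -0.2561]
q=Σ⁻¹𝟙 = [17.2958  6.5946  14.4611]
a=μᵀp=0.145842  b=𝟙ᵀp=1.533501  c=𝟙ᵀq=38.351441  D=ac−b²=3.241614
λ₁=(c·0.061−b)/D = (38.351441·0.061−1.533501)/3.241614 = 0.248622
λ₂=(a−b·0.061)/D = (0.145842−1.533501·0.061)/3.241614 = 0.016133
w* = 0.248622·p + 0.016133·q:
  w_0 = 0.248622·0.5736 + 0.016133·17.2958 = 0.4217  (Exxon)
  w_1 = 0.248622·1.2160 + 0.016133·6.5946 = 0.4087  (Honeywell)
  w_2 = 0.248622·-0.2561 + 0.016133·14.4611 = 0.1696  (Oracle)
Σw_i=1.0000  μᵀw=0.0610
σ²=wᵀΣw=λ₁·μ_p+λ₂ = 0.248622·0.061 + 0.016133 = 0.031299 ≈ 0.0313


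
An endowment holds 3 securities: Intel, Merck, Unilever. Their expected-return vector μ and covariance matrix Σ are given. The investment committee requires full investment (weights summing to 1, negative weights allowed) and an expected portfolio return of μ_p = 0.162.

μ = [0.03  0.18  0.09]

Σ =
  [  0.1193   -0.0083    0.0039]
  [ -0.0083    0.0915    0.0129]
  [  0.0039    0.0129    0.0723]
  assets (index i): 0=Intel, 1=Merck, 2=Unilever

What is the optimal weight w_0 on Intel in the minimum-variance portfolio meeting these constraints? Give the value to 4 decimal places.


p=Σ⁻¹μ = [0.3527  1.8735  0.8915]
q=Σ⁻¹𝟙 = [8.7062  10.0887  11.5616]
a=μᵀp=0.428049  b=𝟙ᵀp=3.117694  c=𝟙ᵀq=30.356451  D=ac−b²=3.274025
λ₁=(c·0.162−b)/D = (30.356451·0.162−3.117694)/3.274025 = 0.549798
λ₂=(a−b·0.162)/D = (0.428049−3.117694·0.162)/3.274025 = -0.023524
w* = 0.549798·p + -0.023524·q:
  w_0 = 0.549798·0.3527 + -0.023524·8.7062 = -0.0109  (Intel)
  w_1 = 0.549798·1.8735 + -0.023524·10.0887 = 0.7927  (Merck)
  w_2 = 0.549798·0.8915 + -0.023524·11.5616 = 0.2182  (Unilever)
Σw_i=1.0000  μᵀw=0.1620
σ²=wᵀΣw=λ₁·μ_p+λ₂ = 0.549798·0.162 + -0.023524 = 0.065543 ≈ 0.0655

-0.0109


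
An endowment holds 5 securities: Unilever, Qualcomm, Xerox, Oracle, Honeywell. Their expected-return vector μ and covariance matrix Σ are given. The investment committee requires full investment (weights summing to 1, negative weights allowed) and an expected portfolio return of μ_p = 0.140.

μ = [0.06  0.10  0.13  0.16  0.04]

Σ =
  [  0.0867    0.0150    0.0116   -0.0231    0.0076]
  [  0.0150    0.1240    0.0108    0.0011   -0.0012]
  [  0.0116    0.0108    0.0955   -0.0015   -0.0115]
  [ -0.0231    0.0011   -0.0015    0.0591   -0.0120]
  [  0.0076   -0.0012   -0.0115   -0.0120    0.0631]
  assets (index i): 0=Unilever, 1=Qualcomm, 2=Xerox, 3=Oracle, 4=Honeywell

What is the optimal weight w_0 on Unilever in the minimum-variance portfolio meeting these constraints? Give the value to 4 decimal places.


p=Σ⁻¹μ = [1.2258  0.5207  1.3785  3.4985  1.4128]
q=Σ⁻¹𝟙 = [14.4748  5.3121  11.1132  27.1035  21.3853]
a=μᵀp=0.921111  b=𝟙ᵀp=8.036388  c=𝟙ᵀq=79.388904  D=ac−b²=8.542439
λ₁=(c·0.140−b)/D = (79.388904·0.140−8.036388)/8.542439 = 0.360326
λ₂=(a−b·0.140)/D = (0.921111−8.036388·0.140)/8.542439 = -0.023879
w* = 0.360326·p + -0.023879·q:
  w_0 = 0.360326·1.2258 + -0.023879·14.4748 = 0.0960  (Unilever)
  w_1 = 0.360326·0.5207 + -0.023879·5.3121 = 0.0608  (Qualcomm)
  w_2 = 0.360326·1.3785 + -0.023879·11.1132 = 0.2314  (Xerox)
  w_3 = 0.360326·3.4985 + -0.023879·27.1035 = 0.6134  (Oracle)
  w_4 = 0.360326·1.4128 + -0.023879·21.3853 = -0.0016  (Honeywell)
Σw_i=1.0000  μᵀw=0.1400
σ²=wᵀΣw=λ₁·μ_p+λ₂ = 0.360326·0.140 + -0.023879 = 0.026567 ≈ 0.0266

0.0960


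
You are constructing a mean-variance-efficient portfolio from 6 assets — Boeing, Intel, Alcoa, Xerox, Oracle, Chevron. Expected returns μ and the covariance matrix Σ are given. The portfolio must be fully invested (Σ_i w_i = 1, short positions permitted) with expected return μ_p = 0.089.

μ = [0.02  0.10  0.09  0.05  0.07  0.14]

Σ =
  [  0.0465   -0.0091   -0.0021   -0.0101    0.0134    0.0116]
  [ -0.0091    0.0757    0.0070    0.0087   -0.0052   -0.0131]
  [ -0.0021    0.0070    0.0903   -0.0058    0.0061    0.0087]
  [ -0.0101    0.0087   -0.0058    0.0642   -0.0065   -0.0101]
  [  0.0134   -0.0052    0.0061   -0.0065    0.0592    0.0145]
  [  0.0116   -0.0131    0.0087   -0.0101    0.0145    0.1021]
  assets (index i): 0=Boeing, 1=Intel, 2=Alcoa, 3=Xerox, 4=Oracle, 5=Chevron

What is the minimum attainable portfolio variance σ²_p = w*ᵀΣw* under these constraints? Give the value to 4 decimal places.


0.0147

g=Σ⁻¹μ = [0.3562  1.4869  0.7557  1.0191  0.9167  1.4277]
h=Σ⁻¹𝟙 = [23.8485  15.0443  10.1684  20.7571  11.9639  8.5029]
a=μᵀg=0.538829  b=𝟙ᵀg=5.962289  c=𝟙ᵀh=90.285078  D=ac−b²=13.099337
λ₁=(c·0.089−b)/D = (90.285078·0.089−5.962289)/13.099337 = 0.158259
λ₂=(a−b·0.089)/D = (0.538829−5.962289·0.089)/13.099337 = 0.000625
w* = 0.158259·g + 0.000625·h:
  w_0 = 0.158259·0.3562 + 0.000625·23.8485 = 0.0713  (Boeing)
  w_1 = 0.158259·1.4869 + 0.000625·15.0443 = 0.2447  (Intel)
  w_2 = 0.158259·0.7557 + 0.000625·10.1684 = 0.1259  (Alcoa)
  w_3 = 0.158259·1.0191 + 0.000625·20.7571 = 0.1742  (Xerox)
  w_4 = 0.158259·0.9167 + 0.000625·11.9639 = 0.1526  (Oracle)
  w_5 = 0.158259·1.4277 + 0.000625·8.5029 = 0.2313  (Chevron)
Σw_i=1.0000  μᵀw=0.0890
σ²=wᵀΣw=λ₁·μ_p+λ₂ = 0.158259·0.089 + 0.000625 = 0.014710 ≈ 0.0147


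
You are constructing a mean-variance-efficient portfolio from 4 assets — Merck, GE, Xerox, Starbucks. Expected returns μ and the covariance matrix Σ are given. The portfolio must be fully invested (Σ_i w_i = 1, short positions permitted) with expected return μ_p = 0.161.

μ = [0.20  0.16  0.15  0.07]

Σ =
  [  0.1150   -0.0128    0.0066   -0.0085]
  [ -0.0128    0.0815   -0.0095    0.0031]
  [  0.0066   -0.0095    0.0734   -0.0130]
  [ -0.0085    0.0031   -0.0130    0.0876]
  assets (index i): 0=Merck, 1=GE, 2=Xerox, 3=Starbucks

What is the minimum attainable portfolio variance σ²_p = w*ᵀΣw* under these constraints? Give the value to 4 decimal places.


x=Σ⁻¹μ = [1.9727  2.5064  2.4138  1.2600]
y=Σ⁻¹𝟙 = [10.4859  15.3757  17.2297  14.4458]
a=μᵀx=1.245842  b=𝟙ᵀx=8.152954  c=𝟙ᵀy=57.537093  D=ac−b²=5.211466
λ₁=(c·0.161−b)/D = (57.537093·0.161−8.152954)/5.211466 = 0.213091
λ₂=(a−b·0.161)/D = (1.245842−8.152954·0.161)/5.211466 = -0.012815
w* = 0.213091·x + -0.012815·y:
  w_0 = 0.213091·1.9727 + -0.012815·10.4859 = 0.2860  (Merck)
  w_1 = 0.213091·2.5064 + -0.012815·15.3757 = 0.3371  (GE)
  w_2 = 0.213091·2.4138 + -0.012815·17.2297 = 0.2936  (Xerox)
  w_3 = 0.213091·1.2600 + -0.012815·14.4458 = 0.0834  (Starbucks)
Σw_i=1.0000  μᵀw=0.1610
σ²=wᵀΣw=λ₁·μ_p+λ₂ = 0.213091·0.161 + -0.012815 = 0.021493 ≈ 0.0215

0.0215


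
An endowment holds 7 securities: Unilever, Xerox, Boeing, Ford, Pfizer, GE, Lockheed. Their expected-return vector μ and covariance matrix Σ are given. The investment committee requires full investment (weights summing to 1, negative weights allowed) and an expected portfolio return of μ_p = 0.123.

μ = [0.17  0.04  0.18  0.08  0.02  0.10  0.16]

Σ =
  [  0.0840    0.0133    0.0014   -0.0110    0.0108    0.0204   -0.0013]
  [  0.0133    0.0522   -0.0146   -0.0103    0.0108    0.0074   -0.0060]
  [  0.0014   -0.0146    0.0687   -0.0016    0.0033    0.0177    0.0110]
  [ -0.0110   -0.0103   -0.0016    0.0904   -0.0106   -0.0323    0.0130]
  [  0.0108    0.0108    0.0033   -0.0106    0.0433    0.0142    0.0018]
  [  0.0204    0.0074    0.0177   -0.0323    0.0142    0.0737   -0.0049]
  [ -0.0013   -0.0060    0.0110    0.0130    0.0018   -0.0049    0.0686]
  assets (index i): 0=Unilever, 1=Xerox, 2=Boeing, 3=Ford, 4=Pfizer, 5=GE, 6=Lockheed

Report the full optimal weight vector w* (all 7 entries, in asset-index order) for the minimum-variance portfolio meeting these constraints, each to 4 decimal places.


0.1460  0.1784  0.2151  0.1596  0.0133  0.1121  0.1755

u=Σ⁻¹μ = [1.8014  1.4471  2.3926  1.3015  -0.6062  0.9550  1.9469]
v=Σ⁻¹𝟙 = [5.8972  21.5991  13.6641  19.1924  15.2588  12.7057  11.2572]
a=μᵀu=1.293786  b=𝟙ᵀu=9.238319  c=𝟙ᵀv=99.574496  D=ac−b²=43.481538
λ₁=(c·0.123−b)/D = (99.574496·0.123−9.238319)/43.481538 = 0.069210
λ₂=(a−b·0.123)/D = (1.293786−9.238319·0.123)/43.481538 = 0.003622
w* = 0.069210·u + 0.003622·v:
  w_0 = 0.069210·1.8014 + 0.003622·5.8972 = 0.1460  (Unilever)
  w_1 = 0.069210·1.4471 + 0.003622·21.5991 = 0.1784  (Xerox)
  w_2 = 0.069210·2.3926 + 0.003622·13.6641 = 0.2151  (Boeing)
  w_3 = 0.069210·1.3015 + 0.003622·19.1924 = 0.1596  (Ford)
  w_4 = 0.069210·-0.6062 + 0.003622·15.2588 = 0.0133  (Pfizer)
  w_5 = 0.069210·0.9550 + 0.003622·12.7057 = 0.1121  (GE)
  w_6 = 0.069210·1.9469 + 0.003622·11.2572 = 0.1755  (Lockheed)
Σw_i=1.0000  μᵀw=0.1230
σ²=wᵀΣw=λ₁·μ_p+λ₂ = 0.069210·0.123 + 0.003622 = 0.012134 ≈ 0.0121


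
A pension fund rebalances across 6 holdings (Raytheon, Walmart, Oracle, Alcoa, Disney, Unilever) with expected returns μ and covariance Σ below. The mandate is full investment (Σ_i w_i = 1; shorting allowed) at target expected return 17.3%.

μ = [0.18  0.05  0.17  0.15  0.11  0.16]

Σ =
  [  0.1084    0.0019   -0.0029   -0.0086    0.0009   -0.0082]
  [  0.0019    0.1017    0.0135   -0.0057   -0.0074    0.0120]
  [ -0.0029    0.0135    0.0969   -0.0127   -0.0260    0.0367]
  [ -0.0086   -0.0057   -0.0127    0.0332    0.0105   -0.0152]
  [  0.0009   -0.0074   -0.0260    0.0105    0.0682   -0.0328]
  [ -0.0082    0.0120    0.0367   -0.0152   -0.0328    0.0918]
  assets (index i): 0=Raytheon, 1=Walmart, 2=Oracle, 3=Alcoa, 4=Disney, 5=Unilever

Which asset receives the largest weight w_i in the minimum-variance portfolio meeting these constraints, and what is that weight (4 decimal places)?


u=Σ⁻¹μ = [2.4517  0.3601  2.2385  6.5809  2.9878  3.1771]
v=Σ⁻¹𝟙 = [14.2113  9.4246  13.4808  42.6337  24.3109  21.2867]
a=μᵀu=2.663994  b=𝟙ᵀu=17.796130  c=𝟙ᵀv=125.348003  D=ac−b²=17.224114
λ₁=(c·0.173−b)/D = (125.348003·0.173−17.796130)/17.224114 = 0.225792
λ₂=(a−b·0.173)/D = (2.663994−17.796130·0.173)/17.224114 = -0.024079
w* = 0.225792·u + -0.024079·v:
  w_0 = 0.225792·2.4517 + -0.024079·14.2113 = 0.2114  (Raytheon)
  w_1 = 0.225792·0.3601 + -0.024079·9.4246 = -0.1456  (Walmart)
  w_2 = 0.225792·2.2385 + -0.024079·13.4808 = 0.1808  (Oracle)
  w_3 = 0.225792·6.5809 + -0.024079·42.6337 = 0.4594  (Alcoa)
  w_4 = 0.225792·2.9878 + -0.024079·24.3109 = 0.0892  (Disney)
  w_5 = 0.225792·3.1771 + -0.024079·21.2867 = 0.2048  (Unilever)
Σw_i=1.0000  μᵀw=0.1730
σ²=wᵀΣw=λ₁·μ_p+λ₂ = 0.225792·0.173 + -0.024079 = 0.014983 ≈ 0.0150

Alcoa (0.4594)


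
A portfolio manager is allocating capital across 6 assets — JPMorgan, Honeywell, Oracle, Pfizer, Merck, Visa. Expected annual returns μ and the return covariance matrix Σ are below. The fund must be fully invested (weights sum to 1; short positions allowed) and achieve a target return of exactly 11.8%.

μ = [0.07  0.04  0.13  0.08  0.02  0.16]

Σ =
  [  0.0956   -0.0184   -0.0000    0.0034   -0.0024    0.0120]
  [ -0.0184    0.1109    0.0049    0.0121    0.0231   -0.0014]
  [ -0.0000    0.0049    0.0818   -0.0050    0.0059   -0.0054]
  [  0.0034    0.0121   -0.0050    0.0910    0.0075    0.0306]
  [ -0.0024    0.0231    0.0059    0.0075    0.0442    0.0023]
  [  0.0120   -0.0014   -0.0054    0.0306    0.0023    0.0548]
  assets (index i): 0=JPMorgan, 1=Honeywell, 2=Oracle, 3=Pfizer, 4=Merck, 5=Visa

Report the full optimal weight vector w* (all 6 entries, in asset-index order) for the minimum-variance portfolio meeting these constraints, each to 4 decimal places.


0.1104  0.0875  0.2695  0.0121  0.0894  0.4311

x=Σ⁻¹μ = [0.4294  0.4325  1.7685  -0.1246  -0.1258  3.0858]
y=Σ⁻¹𝟙 = [10.1707  6.4045  11.8314  4.2183  16.7908  14.2903]
a=μᵀx=0.758517  b=𝟙ᵀx=5.465945  c=𝟙ᵀy=63.706078  D=ac−b²=18.445563
λ₁=(c·0.118−b)/D = (63.706078·0.118−5.465945)/18.445563 = 0.111212
λ₂=(a−b·0.118)/D = (0.758517−5.465945·0.118)/18.445563 = 0.006155
w* = 0.111212·x + 0.006155·y:
  w_0 = 0.111212·0.4294 + 0.006155·10.1707 = 0.1104  (JPMorgan)
  w_1 = 0.111212·0.4325 + 0.006155·6.4045 = 0.0875  (Honeywell)
  w_2 = 0.111212·1.7685 + 0.006155·11.8314 = 0.2695  (Oracle)
  w_3 = 0.111212·-0.1246 + 0.006155·4.2183 = 0.0121  (Pfizer)
  w_4 = 0.111212·-0.1258 + 0.006155·16.7908 = 0.0894  (Merck)
  w_5 = 0.111212·3.0858 + 0.006155·14.2903 = 0.4311  (Visa)
Σw_i=1.0000  μᵀw=0.1180
σ²=wᵀΣw=λ₁·μ_p+λ₂ = 0.111212·0.118 + 0.006155 = 0.019278 ≈ 0.0193


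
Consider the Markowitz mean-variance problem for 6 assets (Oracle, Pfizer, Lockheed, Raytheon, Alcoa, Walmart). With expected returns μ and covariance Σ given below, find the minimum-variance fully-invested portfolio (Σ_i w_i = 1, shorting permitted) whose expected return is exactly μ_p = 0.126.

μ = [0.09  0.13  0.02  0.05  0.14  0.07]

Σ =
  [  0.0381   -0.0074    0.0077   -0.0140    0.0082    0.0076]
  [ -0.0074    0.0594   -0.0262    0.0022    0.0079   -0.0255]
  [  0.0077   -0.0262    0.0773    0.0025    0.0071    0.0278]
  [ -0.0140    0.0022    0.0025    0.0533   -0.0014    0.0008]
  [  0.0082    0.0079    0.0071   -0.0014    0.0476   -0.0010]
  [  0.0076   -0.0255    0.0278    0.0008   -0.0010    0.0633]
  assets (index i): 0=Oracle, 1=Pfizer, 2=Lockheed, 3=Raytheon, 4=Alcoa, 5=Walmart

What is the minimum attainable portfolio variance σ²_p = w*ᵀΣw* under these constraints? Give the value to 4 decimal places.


0.0173

g=Σ⁻¹μ = [2.6683  3.0900  0.0810  1.5312  2.0438  2.0076]
h=Σ⁻¹𝟙 = [33.7224  32.4520  11.9222  25.6710  9.1976  19.4069]
a=μᵀg=1.146694  b=𝟙ᵀg=11.421916  c=𝟙ᵀh=132.372138  D=ac−b²=21.330225
λ₁=(c·0.126−b)/D = (132.372138·0.126−11.421916)/21.330225 = 0.246457
λ₂=(a−b·0.126)/D = (1.146694−11.421916·0.126)/21.330225 = -0.013711
w* = 0.246457·g + -0.013711·h:
  w_0 = 0.246457·2.6683 + -0.013711·33.7224 = 0.1952  (Oracle)
  w_1 = 0.246457·3.0900 + -0.013711·32.4520 = 0.3166  (Pfizer)
  w_2 = 0.246457·0.0810 + -0.013711·11.9222 = -0.1435  (Lockheed)
  w_3 = 0.246457·1.5312 + -0.013711·25.6710 = 0.0254  (Raytheon)
  w_4 = 0.246457·2.0438 + -0.013711·9.1976 = 0.3776  (Alcoa)
  w_5 = 0.246457·2.0076 + -0.013711·19.4069 = 0.2287  (Walmart)
Σw_i=1.0000  μᵀw=0.1260
σ²=wᵀΣw=λ₁·μ_p+λ₂ = 0.246457·0.126 + -0.013711 = 0.017342 ≈ 0.0173


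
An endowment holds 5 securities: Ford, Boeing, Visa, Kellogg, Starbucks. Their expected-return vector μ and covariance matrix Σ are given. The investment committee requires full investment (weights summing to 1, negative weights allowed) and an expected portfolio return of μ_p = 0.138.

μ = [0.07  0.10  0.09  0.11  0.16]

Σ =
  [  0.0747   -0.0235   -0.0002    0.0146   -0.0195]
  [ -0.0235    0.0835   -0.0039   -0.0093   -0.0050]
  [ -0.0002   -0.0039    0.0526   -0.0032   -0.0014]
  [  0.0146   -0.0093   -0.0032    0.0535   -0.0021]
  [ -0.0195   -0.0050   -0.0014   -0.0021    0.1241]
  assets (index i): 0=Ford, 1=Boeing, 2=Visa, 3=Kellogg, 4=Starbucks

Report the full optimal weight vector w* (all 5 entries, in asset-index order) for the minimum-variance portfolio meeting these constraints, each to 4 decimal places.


-0.1406  0.1527  0.0570  0.4300  0.5009

u=Σ⁻¹μ = [1.6173  2.0909  2.0489  2.1670  1.6874]
v=Σ⁻¹𝟙 = [19.7977  21.4351  22.1572  18.8349  12.6012]
a=μᵀu=1.015059  b=𝟙ᵀu=9.611519  c=𝟙ᵀv=94.826044  D=ac−b²=3.872754
λ₁=(c·0.138−b)/D = (94.826044·0.138−9.611519)/3.872754 = 0.897159
λ₂=(a−b·0.138)/D = (1.015059−9.611519·0.138)/3.872754 = -0.080390
w* = 0.897159·u + -0.080390·v:
  w_0 = 0.897159·1.6173 + -0.080390·19.7977 = -0.1406  (Ford)
  w_1 = 0.897159·2.0909 + -0.080390·21.4351 = 0.1527  (Boeing)
  w_2 = 0.897159·2.0489 + -0.080390·22.1572 = 0.0570  (Visa)
  w_3 = 0.897159·2.1670 + -0.080390·18.8349 = 0.4300  (Kellogg)
  w_4 = 0.897159·1.6874 + -0.080390·12.6012 = 0.5009  (Starbucks)
Σw_i=1.0000  μᵀw=0.1380
σ²=wᵀΣw=λ₁·μ_p+λ₂ = 0.897159·0.138 + -0.080390 = 0.043418 ≈ 0.0434


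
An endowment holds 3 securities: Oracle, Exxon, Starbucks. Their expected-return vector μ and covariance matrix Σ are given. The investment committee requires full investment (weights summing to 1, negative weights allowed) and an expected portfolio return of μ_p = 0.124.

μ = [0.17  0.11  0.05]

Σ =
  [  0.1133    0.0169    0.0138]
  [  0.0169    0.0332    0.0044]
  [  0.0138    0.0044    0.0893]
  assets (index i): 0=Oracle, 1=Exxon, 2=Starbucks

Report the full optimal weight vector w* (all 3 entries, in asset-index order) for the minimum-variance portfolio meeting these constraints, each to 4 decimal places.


0.2794  0.6745  0.0461

x=Σ⁻¹μ = [1.0601  2.7390  0.2611]
y=Σ⁻¹𝟙 = [3.6624  27.0236  9.3007]
a=μᵀx=0.494563  b=𝟙ᵀx=4.060238  c=𝟙ᵀy=39.986698  D=ac−b²=3.290402
λ₁=(c·0.124−b)/D = (39.986698·0.124−4.060238)/3.290402 = 0.272949
λ₂=(a−b·0.124)/D = (0.494563−4.060238·0.124)/3.290402 = -0.002707
w* = 0.272949·x + -0.002707·y:
  w_0 = 0.272949·1.0601 + -0.002707·3.6624 = 0.2794  (Oracle)
  w_1 = 0.272949·2.7390 + -0.002707·27.0236 = 0.6745  (Exxon)
  w_2 = 0.272949·0.2611 + -0.002707·9.3007 = 0.0461  (Starbucks)
Σw_i=1.0000  μᵀw=0.1240
σ²=wᵀΣw=λ₁·μ_p+λ₂ = 0.272949·0.124 + -0.002707 = 0.031139 ≈ 0.0311


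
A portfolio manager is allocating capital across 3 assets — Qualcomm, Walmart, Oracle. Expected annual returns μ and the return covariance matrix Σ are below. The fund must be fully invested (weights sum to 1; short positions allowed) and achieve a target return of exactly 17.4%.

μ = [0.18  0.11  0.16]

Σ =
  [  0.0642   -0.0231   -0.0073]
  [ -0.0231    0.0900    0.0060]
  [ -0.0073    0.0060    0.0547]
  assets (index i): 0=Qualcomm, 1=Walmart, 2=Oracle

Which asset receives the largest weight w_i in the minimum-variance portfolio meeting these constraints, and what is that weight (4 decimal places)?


Qualcomm (0.5830)

p=Σ⁻¹μ = [3.8923  2.0063  3.2244]
q=Σ⁻¹𝟙 = [23.5115  15.8336  19.6825]
a=μᵀp=1.437205  b=𝟙ᵀp=9.122958  c=𝟙ᵀq=59.027542  D=ac−b²=1.606299
λ₁=(c·0.174−b)/D = (59.027542·0.174−9.122958)/1.606299 = 0.714583
λ₂=(a−b·0.174)/D = (1.437205−9.122958·0.174)/1.606299 = -0.093501
w* = 0.714583·p + -0.093501·q:
  w_0 = 0.714583·3.8923 + -0.093501·23.5115 = 0.5830  (Qualcomm)
  w_1 = 0.714583·2.0063 + -0.093501·15.8336 = -0.0468  (Walmart)
  w_2 = 0.714583·3.2244 + -0.093501·19.6825 = 0.4638  (Oracle)
Σw_i=1.0000  μᵀw=0.1740
σ²=wᵀΣw=λ₁·μ_p+λ₂ = 0.714583·0.174 + -0.093501 = 0.030837 ≈ 0.0308


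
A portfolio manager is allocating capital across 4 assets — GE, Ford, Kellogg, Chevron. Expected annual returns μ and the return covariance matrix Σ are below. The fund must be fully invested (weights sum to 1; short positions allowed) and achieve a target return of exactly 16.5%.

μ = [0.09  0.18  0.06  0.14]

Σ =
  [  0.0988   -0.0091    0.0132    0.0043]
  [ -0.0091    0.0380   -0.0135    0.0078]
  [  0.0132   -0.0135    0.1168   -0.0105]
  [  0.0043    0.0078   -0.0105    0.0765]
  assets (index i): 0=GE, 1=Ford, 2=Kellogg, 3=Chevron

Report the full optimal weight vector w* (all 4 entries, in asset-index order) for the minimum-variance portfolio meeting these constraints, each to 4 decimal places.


0.0735  0.7635  0.0233  0.1398

x=Σ⁻¹μ = [1.1754  5.1226  1.0981  1.3924]
y=Σ⁻¹𝟙 = [10.9039  30.9038  11.8847  10.9393]
a=μᵀx=1.288689  b=𝟙ᵀx=8.788606  c=𝟙ᵀy=64.631618  D=ac−b²=6.050461
λ₁=(c·0.165−b)/D = (64.631618·0.165−8.788606)/6.050461 = 0.309995
λ₂=(a−b·0.165)/D = (1.288689−8.788606·0.165)/6.050461 = -0.026681
w* = 0.309995·x + -0.026681·y:
  w_0 = 0.309995·1.1754 + -0.026681·10.9039 = 0.0735  (GE)
  w_1 = 0.309995·5.1226 + -0.026681·30.9038 = 0.7635  (Ford)
  w_2 = 0.309995·1.0981 + -0.026681·11.8847 = 0.0233  (Kellogg)
  w_3 = 0.309995·1.3924 + -0.026681·10.9393 = 0.1398  (Chevron)
Σw_i=1.0000  μᵀw=0.1650
σ²=wᵀΣw=λ₁·μ_p+λ₂ = 0.309995·0.165 + -0.026681 = 0.024468 ≈ 0.0245


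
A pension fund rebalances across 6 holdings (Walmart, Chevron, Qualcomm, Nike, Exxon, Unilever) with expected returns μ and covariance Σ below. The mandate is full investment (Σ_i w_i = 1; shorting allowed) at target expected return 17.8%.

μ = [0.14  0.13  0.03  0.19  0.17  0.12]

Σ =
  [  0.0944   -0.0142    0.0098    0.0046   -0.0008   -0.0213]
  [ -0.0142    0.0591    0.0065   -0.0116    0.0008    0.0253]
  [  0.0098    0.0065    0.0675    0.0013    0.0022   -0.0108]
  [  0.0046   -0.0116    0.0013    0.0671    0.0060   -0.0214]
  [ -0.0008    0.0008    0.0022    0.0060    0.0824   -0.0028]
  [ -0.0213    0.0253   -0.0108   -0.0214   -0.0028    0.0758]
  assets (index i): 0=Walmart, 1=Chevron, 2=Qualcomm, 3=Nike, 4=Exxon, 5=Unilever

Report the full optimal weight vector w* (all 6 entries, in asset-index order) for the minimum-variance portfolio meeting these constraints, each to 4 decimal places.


0.1974  0.2293  -0.1721  0.3809  0.1920  0.1725

u=Σ⁻¹μ = [2.2303  2.3166  0.1782  3.7326  1.8736  2.5850]
v=Σ⁻¹𝟙 = [15.0958  14.0404  13.9027  21.8436  10.9082  21.2990]
a=μᵀu=1.956649  b=𝟙ᵀu=12.916288  c=𝟙ᵀv=97.089613  D=ac−b²=23.139798
λ₁=(c·0.178−b)/D = (97.089613·0.178−12.916288)/23.139798 = 0.188665
λ₂=(a−b·0.178)/D = (1.956649−12.916288·0.178)/23.139798 = -0.014799
w* = 0.188665·u + -0.014799·v:
  w_0 = 0.188665·2.2303 + -0.014799·15.0958 = 0.1974  (Walmart)
  w_1 = 0.188665·2.3166 + -0.014799·14.0404 = 0.2293  (Chevron)
  w_2 = 0.188665·0.1782 + -0.014799·13.9027 = -0.1721  (Qualcomm)
  w_3 = 0.188665·3.7326 + -0.014799·21.8436 = 0.3809  (Nike)
  w_4 = 0.188665·1.8736 + -0.014799·10.9082 = 0.1920  (Exxon)
  w_5 = 0.188665·2.5850 + -0.014799·21.2990 = 0.1725  (Unilever)
Σw_i=1.0000  μᵀw=0.1780
σ²=wᵀΣw=λ₁·μ_p+λ₂ = 0.188665·0.178 + -0.014799 = 0.018783 ≈ 0.0188


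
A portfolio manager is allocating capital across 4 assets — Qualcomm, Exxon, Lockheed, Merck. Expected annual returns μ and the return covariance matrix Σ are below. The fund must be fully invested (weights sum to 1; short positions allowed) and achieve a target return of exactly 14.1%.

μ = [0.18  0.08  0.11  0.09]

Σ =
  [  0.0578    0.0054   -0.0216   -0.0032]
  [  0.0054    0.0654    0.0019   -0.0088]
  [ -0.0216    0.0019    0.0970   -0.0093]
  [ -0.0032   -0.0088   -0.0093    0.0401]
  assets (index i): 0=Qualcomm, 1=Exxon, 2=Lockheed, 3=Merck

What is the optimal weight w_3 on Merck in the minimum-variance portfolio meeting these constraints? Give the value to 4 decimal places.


x=Σ⁻¹μ = [4.0561  1.2766  2.3373  3.3903]
y=Σ⁻¹𝟙 = [24.6492  17.4307  18.8215  35.0950]
a=μᵀx=1.394444  b=𝟙ᵀx=11.060224  c=𝟙ᵀy=95.996378  D=ac−b²=11.533067
λ₁=(c·0.141−b)/D = (95.996378·0.141−11.060224)/11.533067 = 0.214623
λ₂=(a−b·0.141)/D = (1.394444−11.060224·0.141)/11.533067 = -0.014311
w* = 0.214623·x + -0.014311·y:
  w_0 = 0.214623·4.0561 + -0.014311·24.6492 = 0.5178  (Qualcomm)
  w_1 = 0.214623·1.2766 + -0.014311·17.4307 = 0.0245  (Exxon)
  w_2 = 0.214623·2.3373 + -0.014311·18.8215 = 0.2323  (Lockheed)
  w_3 = 0.214623·3.3903 + -0.014311·35.0950 = 0.2254  (Merck)
Σw_i=1.0000  μᵀw=0.1410
σ²=wᵀΣw=λ₁·μ_p+λ₂ = 0.214623·0.141 + -0.014311 = 0.015951 ≈ 0.0160

0.2254


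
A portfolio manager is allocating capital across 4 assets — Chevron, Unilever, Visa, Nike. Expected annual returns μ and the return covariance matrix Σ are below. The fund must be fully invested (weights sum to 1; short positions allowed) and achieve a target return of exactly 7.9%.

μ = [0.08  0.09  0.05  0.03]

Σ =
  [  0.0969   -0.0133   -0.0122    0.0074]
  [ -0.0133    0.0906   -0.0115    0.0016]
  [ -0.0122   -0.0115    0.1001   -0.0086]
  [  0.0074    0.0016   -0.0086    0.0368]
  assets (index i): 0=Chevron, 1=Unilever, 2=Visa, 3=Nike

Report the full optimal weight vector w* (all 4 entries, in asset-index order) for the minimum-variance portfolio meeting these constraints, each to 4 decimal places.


x=Σ⁻¹μ = [1.0436  1.2392  0.8332  0.7462]
y=Σ⁻¹𝟙 = [12.1138  14.2923  15.4914  27.7368]
a=μᵀx=0.259054  b=𝟙ᵀx=3.862092  c=𝟙ᵀy=69.634398  D=ac−b²=3.123337
λ₁=(c·0.079−b)/D = (69.634398·0.079−3.862092)/3.123337 = 0.524768
λ₂=(a−b·0.079)/D = (0.259054−3.862092·0.079)/3.123337 = -0.014744
w* = 0.524768·x + -0.014744·y:
  w_0 = 0.524768·1.0436 + -0.014744·12.1138 = 0.3690  (Chevron)
  w_1 = 0.524768·1.2392 + -0.014744·14.2923 = 0.4395  (Unilever)
  w_2 = 0.524768·0.8332 + -0.014744·15.4914 = 0.2088  (Visa)
  w_3 = 0.524768·0.7462 + -0.014744·27.7368 = -0.0174  (Nike)
Σw_i=1.0000  μᵀw=0.0790
σ²=wᵀΣw=λ₁·μ_p+λ₂ = 0.524768·0.079 + -0.014744 = 0.026712 ≈ 0.0267

0.3690  0.4395  0.2088  -0.0174


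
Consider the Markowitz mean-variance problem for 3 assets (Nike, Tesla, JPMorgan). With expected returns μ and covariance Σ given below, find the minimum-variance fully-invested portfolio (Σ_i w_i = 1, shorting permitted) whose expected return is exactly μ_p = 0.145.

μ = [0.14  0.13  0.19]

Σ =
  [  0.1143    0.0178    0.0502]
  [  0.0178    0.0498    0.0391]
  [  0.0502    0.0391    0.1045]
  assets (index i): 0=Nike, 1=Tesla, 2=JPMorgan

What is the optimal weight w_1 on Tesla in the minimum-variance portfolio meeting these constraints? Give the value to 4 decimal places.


p=Σ⁻¹μ = [0.5587  1.6906  0.9172]
q=Σ⁻¹𝟙 = [5.9575  17.9610  -0.0128]
a=μᵀp=0.472271  b=𝟙ᵀp=3.166540  c=𝟙ᵀq=23.905653  D=ac−b²=1.262968
λ₁=(c·0.145−b)/D = (23.905653·0.145−3.166540)/1.262968 = 0.237361
λ₂=(a−b·0.145)/D = (0.472271−3.166540·0.145)/1.262968 = 0.010390
w* = 0.237361·p + 0.010390·q:
  w_0 = 0.237361·0.5587 + 0.010390·5.9575 = 0.1945  (Nike)
  w_1 = 0.237361·1.6906 + 0.010390·17.9610 = 0.5879  (Tesla)
  w_2 = 0.237361·0.9172 + 0.010390·-0.0128 = 0.2176  (JPMorgan)
Σw_i=1.0000  μᵀw=0.1450
σ²=wᵀΣw=λ₁·μ_p+λ₂ = 0.237361·0.145 + 0.010390 = 0.044808 ≈ 0.0448

0.5879
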